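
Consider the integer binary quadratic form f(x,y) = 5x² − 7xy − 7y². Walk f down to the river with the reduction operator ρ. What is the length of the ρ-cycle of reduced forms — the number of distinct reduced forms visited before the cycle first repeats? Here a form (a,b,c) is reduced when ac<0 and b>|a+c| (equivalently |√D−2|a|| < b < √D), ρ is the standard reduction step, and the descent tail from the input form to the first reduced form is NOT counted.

D = 189, ⌊√D⌋ = 13
descent: ρ → (-7,7,5)  [lands on river]
river: ρ → (5,13,-1)
river: ρ → (-1,13,5)
river: ρ → (5,7,-7)
ρ-cycle length = 4 (tail of 1 descent step not counted)

4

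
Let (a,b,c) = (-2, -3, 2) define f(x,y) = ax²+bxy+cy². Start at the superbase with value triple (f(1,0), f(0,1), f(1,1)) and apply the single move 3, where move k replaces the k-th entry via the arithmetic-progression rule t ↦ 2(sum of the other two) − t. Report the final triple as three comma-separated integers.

start (-2,2,-3) = (f(1,0),f(0,1),f(1,1))
replace slot 3: 2·((-2)+2) − (-3) = 3 → (-2,2,3)

-2,2,3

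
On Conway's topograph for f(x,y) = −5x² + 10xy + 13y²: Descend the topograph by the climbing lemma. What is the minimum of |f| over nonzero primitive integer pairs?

river: ρ → (13,16,-2)
river: ρ → (-2,16,13)
river: ρ → (13,10,-5)
river: ρ → (-5,10,13)
closes: descent 0, river 4
min |a| on river = 2

2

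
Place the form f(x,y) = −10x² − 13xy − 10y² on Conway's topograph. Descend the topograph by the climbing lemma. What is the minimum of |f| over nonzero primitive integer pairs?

translate: b→-7 (≡13 mod 20), so (10,13,10)→(10,-7,7)
flip: (10,-7,7)→(7,7,10)
reduced (well bottom): (7,7,10) with a≤c, −a<b≤a
well minimum |f| = |-7| = 7 (negative-definite)

7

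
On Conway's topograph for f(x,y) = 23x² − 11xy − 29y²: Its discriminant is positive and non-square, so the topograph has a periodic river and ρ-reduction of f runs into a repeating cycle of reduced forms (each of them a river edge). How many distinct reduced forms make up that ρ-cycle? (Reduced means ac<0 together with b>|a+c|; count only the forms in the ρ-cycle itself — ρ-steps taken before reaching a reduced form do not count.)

D = 2789, ⌊√D⌋ = 52
descent: ρ → (-29,11,23)  [lands on river]
river: ρ → (23,35,-17)
river: ρ → (-17,33,25)
river: ρ → (25,17,-25)
river: ρ → (-25,33,17)
river: ρ → (17,35,-23)
river: ρ → (-23,11,29)
river: ρ → (29,47,-5)
river: ρ → (-5,43,47)
river: ρ → (47,51,-1)
river: ρ → (-1,51,47)
river: ρ → (47,43,-5)
river: ρ → (-5,47,29)
river: ρ → (29,11,-23)
river: ρ → (-23,35,17)
river: ρ → (17,33,-25)
river: ρ → (-25,17,25)
river: ρ → (25,33,-17)
river: ρ → (-17,35,23)
river: ρ → (23,11,-29)
river: ρ → (-29,47,5)
river: ρ → (5,43,-47)
river: ρ → (-47,51,1)
river: ρ → (1,51,-47)
river: ρ → (-47,43,5)
river: ρ → (5,47,-29)
ρ-cycle length = 26 (tail of 1 descent step not counted)

26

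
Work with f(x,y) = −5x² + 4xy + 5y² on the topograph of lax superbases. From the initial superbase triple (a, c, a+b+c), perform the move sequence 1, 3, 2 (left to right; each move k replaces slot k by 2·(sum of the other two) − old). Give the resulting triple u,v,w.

start (-5,5,4) = (f(1,0),f(0,1),f(1,1))
replace slot 1: 2·(5+4) − (-5) = 23 → (23,5,4)
replace slot 3: 2·(23+5) − 4 = 52 → (23,5,52)
replace slot 2: 2·(23+52) − 5 = 145 → (23,145,52)

23,145,52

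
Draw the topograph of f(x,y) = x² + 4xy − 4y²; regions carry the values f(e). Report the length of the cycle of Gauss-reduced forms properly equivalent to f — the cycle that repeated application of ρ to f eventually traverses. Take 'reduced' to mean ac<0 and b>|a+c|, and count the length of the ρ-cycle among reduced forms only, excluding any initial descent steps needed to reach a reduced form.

D = 32, ⌊√D⌋ = 5
river: ρ → (-4,4,1)
river: ρ → (1,4,-4)
ρ-cycle length = 2 (tail of 0 descent steps not counted)

2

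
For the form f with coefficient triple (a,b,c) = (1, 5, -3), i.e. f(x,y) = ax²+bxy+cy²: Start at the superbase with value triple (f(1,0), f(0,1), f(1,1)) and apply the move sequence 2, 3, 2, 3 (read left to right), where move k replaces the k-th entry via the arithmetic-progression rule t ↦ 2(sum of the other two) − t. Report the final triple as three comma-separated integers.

start (1,-3,3) = (f(1,0),f(0,1),f(1,1))
replace slot 2: 2·(1+3) − (-3) = 11 → (1,11,3)
replace slot 3: 2·(1+11) − 3 = 21 → (1,11,21)
replace slot 2: 2·(1+21) − 11 = 33 → (1,33,21)
replace slot 3: 2·(1+33) − 21 = 47 → (1,33,47)

1,33,47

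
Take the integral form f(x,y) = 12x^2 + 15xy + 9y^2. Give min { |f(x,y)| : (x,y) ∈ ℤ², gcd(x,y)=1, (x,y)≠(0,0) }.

translate: b→-9 (≡15 mod 24), so (12,15,9)→(12,-9,6)
flip: (12,-9,6)→(6,9,12)
translate: b→-3 (≡9 mod 12), so (6,9,12)→(6,-3,9)
reduced (well bottom): (6,-3,9) with a≤c, −a<b≤a
well minimum = a = 6

6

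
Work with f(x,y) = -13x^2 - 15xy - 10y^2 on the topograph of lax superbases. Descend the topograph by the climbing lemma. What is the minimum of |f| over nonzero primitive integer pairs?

translate: b→-11 (≡15 mod 26), so (13,15,10)→(13,-11,8)
flip: (13,-11,8)→(8,11,13)
translate: b→-5 (≡11 mod 16), so (8,11,13)→(8,-5,10)
reduced (well bottom): (8,-5,10) with a≤c, −a<b≤a
well minimum |f| = |-8| = 8 (negative-definite)

8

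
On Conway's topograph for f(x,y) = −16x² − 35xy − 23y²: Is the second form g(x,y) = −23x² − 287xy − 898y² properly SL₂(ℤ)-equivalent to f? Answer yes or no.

D₁ = -247, D₂ = -247
f is negative-definite; reduce −f:
−f: translate: b→3 (≡35 mod 32), so (16,35,23)→(16,3,4)
−f: flip: (16,3,4)→(4,-3,16)
−f: reduced (well bottom): (4,-3,16) with a≤c, −a<b≤a
flip sign back: reduced form of f is (-4,3,-16)
g is negative-definite; reduce −g:
−g: translate: b→11 (≡287 mod 46), so (23,287,898)→(23,11,4)
−g: flip: (23,11,4)→(4,-11,23)
−g: translate: b→-3 (≡-11 mod 8), so (4,-11,23)→(4,-3,16)
−g: reduced (well bottom): (4,-3,16) with a≤c, −a<b≤a
flip sign back: reduced form of g is (-4,3,-16)
reduced forms (-4, 3, -16) vs (-4, 3, -16) ⇒ equivalent

yes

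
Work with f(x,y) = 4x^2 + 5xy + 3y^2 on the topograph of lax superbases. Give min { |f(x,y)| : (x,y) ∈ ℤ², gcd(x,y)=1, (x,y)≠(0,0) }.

translate: b→-3 (≡5 mod 8), so (4,5,3)→(4,-3,2)
flip: (4,-3,2)→(2,3,4)
translate: b→-1 (≡3 mod 4), so (2,3,4)→(2,-1,3)
reduced (well bottom): (2,-1,3) with a≤c, −a<b≤a
well minimum = a = 2

2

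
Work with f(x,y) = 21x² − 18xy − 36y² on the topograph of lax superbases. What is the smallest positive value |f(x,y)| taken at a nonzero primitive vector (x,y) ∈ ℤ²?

descent: ρ → (-36,18,21)  [lands on river]
river: ρ → (21,24,-33)
river: ρ → (-33,42,12)
river: ρ → (12,54,-9)
river: ρ → (-9,54,12)
river: ρ → (12,42,-33)
river: ρ → (-33,24,21)
river: ρ → (21,18,-36)
river: ρ → (-36,54,3)
river: ρ → (3,54,-36)
closes: descent 1, river 10
min |a| on river = 3

3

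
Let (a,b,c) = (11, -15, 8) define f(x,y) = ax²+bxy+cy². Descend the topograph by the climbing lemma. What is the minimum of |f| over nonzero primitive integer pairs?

translate: b→7 (≡-15 mod 22), so (11,-15,8)→(11,7,4)
flip: (11,7,4)→(4,-7,11)
translate: b→1 (≡-7 mod 8), so (4,-7,11)→(4,1,8)
reduced (well bottom): (4,1,8) with a≤c, −a<b≤a
well minimum = a = 4

4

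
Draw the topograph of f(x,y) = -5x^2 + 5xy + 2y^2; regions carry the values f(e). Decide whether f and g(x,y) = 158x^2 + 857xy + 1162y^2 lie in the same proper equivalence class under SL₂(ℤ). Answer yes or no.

D₁ = 65, D₂ = 65
river cycle of f (length 6): (2, 7, -2), (-2, 5, 5), (5, 5, -2), (-2, 7, 2), (2, 5, -5), (-5, 5, 2)
river cycle of g (length 6): (2, 7, -2), (-2, 5, 5), (5, 5, -2), (-2, 7, 2), (2, 5, -5), (-5, 5, 2)
cycles coincide ⇒ equivalent

yes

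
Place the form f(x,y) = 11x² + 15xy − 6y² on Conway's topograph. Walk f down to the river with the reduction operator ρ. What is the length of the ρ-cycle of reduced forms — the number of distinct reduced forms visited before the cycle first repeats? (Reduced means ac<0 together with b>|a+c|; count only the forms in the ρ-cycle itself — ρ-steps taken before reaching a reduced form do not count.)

D = 489, ⌊√D⌋ = 22
river: ρ → (-6,21,2)
river: ρ → (2,19,-16)
river: ρ → (-16,13,5)
river: ρ → (5,17,-10)
river: ρ → (-10,3,12)
river: ρ → (12,21,-1)
river: ρ → (-1,21,12)
river: ρ → (12,3,-10)
river: ρ → (-10,17,5)
river: ρ → (5,13,-16)
river: ρ → (-16,19,2)
river: ρ → (2,21,-6)
river: ρ → (-6,15,11)
river: ρ → (11,7,-10)
river: ρ → (-10,13,8)
river: ρ → (8,19,-4)
river: ρ → (-4,21,3)
river: ρ → (3,21,-4)
river: ρ → (-4,19,8)
river: ρ → (8,13,-10)
river: ρ → (-10,7,11)
river: ρ → (11,15,-6)
ρ-cycle length = 22 (tail of 0 descent steps not counted)

22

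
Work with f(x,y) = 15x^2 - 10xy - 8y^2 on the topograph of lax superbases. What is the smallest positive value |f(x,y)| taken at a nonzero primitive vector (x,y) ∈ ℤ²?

descent: ρ → (-8,10,15)  [lands on river]
river: ρ → (15,20,-3)
river: ρ → (-3,22,8)
river: ρ → (8,10,-15)
river: ρ → (-15,20,3)
river: ρ → (3,22,-8)
closes: descent 1, river 6
min |a| on river = 3

3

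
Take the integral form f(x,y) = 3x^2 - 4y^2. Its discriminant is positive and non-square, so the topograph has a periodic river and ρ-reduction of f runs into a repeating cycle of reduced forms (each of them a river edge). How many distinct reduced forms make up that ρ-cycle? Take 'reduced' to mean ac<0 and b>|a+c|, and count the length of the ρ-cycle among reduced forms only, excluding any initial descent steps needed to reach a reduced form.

D = 48, ⌊√D⌋ = 6
descent: ρ → (-4,0,3)
descent: ρ → (3,6,-1)  [lands on river]
river: ρ → (-1,6,3)
ρ-cycle length = 2 (tail of 2 descent steps not counted)

2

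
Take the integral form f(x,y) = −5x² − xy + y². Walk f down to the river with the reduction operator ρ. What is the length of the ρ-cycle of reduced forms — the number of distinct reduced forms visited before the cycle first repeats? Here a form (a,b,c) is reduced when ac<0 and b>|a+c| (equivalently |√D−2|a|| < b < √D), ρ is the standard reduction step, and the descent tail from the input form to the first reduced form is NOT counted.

D = 21, ⌊√D⌋ = 4
descent: ρ → (1,3,-3)  [lands on river]
river: ρ → (-3,3,1)
ρ-cycle length = 2 (tail of 1 descent step not counted)

2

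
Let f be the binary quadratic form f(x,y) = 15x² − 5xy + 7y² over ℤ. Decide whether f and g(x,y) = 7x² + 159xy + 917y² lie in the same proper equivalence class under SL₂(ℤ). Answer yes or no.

D₁ = -395, D₂ = -395
f: flip: (15,-5,7)→(7,5,15)
f: reduced (well bottom): (7,5,15) with a≤c, −a<b≤a
g: translate: b→5 (≡159 mod 14), so (7,159,917)→(7,5,15)
g: reduced (well bottom): (7,5,15) with a≤c, −a<b≤a
reduced forms (7, 5, 15) vs (7, 5, 15) ⇒ equivalent

yes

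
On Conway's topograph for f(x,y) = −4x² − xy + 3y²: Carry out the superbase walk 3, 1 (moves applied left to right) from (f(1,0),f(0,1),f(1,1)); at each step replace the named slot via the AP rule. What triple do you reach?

start (-4,3,-2) = (f(1,0),f(0,1),f(1,1))
replace slot 3: 2·((-4)+3) − (-2) = 0 → (-4,3,0)
replace slot 1: 2·(3+0) − (-4) = 10 → (10,3,0)

10,3,0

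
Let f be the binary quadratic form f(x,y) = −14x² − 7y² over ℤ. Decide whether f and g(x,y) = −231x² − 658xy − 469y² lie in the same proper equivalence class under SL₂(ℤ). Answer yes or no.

D₁ = -392, D₂ = -392
f is negative-definite; reduce −f:
−f: flip: (14,0,7)→(7,0,14)
−f: reduced (well bottom): (7,0,14) with a≤c, −a<b≤a
flip sign back: reduced form of f is (-7,0,-14)
g is negative-definite; reduce −g:
−g: translate: b→196 (≡658 mod 462), so (231,658,469)→(231,196,42)
−g: flip: (231,196,42)→(42,-196,231)
−g: translate: b→-28 (≡-196 mod 84), so (42,-196,231)→(42,-28,7)
−g: flip: (42,-28,7)→(7,28,42)
−g: translate: b→0 (≡28 mod 14), so (7,28,42)→(7,0,14)
−g: reduced (well bottom): (7,0,14) with a≤c, −a<b≤a
flip sign back: reduced form of g is (-7,0,-14)
reduced forms (-7, 0, -14) vs (-7, 0, -14) ⇒ equivalent

yes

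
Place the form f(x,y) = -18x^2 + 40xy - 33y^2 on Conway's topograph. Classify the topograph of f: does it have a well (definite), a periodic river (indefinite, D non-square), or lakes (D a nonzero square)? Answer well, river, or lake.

D = b²−4ac = 40² − 4·(-18)·(-33) = -776
D < 0 ⇒ definite ⇒ every region one sign ⇒ single well

well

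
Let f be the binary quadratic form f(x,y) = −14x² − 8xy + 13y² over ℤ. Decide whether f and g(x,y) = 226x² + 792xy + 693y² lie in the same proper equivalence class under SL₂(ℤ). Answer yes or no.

D₁ = 792, D₂ = 792
river cycle of f (length 8): (13, 8, -14), (-14, 20, 7), (7, 22, -11), (-11, 22, 7), (7, 20, -14), (-14, 8, 13), (13, 18, -9), (-9, 18, 13)
river cycle of g (length 8): (13, 8, -14), (-14, 20, 7), (7, 22, -11), (-11, 22, 7), (7, 20, -14), (-14, 8, 13), (13, 18, -9), (-9, 18, 13)
cycles coincide ⇒ equivalent

yes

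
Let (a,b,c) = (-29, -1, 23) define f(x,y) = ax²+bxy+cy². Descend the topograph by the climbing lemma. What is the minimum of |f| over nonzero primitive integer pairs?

descent: ρ → (23,47,-5)  [lands on river]
river: ρ → (-5,43,41)
river: ρ → (41,39,-7)
river: ρ → (-7,45,23)
closes: descent 1, river 4
min |a| on river = 5

5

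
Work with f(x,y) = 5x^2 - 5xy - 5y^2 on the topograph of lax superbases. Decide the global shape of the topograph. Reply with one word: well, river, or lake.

D = b²−4ac = (-5)² − 4·5·(-5) = 125
D > 0 non-square ⇒ indefinite ⇒ periodic river

river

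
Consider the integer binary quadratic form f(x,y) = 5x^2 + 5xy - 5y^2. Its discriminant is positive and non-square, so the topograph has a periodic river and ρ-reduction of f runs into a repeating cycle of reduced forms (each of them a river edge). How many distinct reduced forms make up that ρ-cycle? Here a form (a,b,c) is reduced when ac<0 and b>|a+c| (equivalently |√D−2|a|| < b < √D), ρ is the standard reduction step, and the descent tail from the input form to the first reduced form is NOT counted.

D = 125, ⌊√D⌋ = 11
river: ρ → (-5,5,5)
river: ρ → (5,5,-5)
ρ-cycle length = 2 (tail of 0 descent steps not counted)

2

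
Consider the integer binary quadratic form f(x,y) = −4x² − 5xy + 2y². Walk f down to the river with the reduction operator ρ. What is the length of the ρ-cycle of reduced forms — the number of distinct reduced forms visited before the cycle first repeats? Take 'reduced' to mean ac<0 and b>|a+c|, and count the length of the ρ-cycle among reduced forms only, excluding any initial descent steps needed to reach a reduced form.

D = 57, ⌊√D⌋ = 7
descent: ρ → (2,5,-4)  [lands on river]
river: ρ → (-4,3,3)
river: ρ → (3,3,-4)
river: ρ → (-4,5,2)
river: ρ → (2,7,-1)
river: ρ → (-1,7,2)
ρ-cycle length = 6 (tail of 1 descent step not counted)

6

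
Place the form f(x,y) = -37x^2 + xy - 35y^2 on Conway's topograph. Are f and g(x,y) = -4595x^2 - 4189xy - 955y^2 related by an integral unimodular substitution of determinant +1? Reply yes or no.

D₁ = -5179, D₂ = -5179
f is negative-definite; reduce −f:
−f: flip: (37,-1,35)→(35,1,37)
−f: reduced (well bottom): (35,1,37) with a≤c, −a<b≤a
flip sign back: reduced form of f is (-35,-1,-37)
g is negative-definite; reduce −g:
−g: flip: (4595,4189,955)→(955,-4189,4595)
−g: translate: b→-369 (≡-4189 mod 1910), so (955,-4189,4595)→(955,-369,37)
−g: flip: (955,-369,37)→(37,369,955)
−g: translate: b→-1 (≡369 mod 74), so (37,369,955)→(37,-1,35)
−g: flip: (37,-1,35)→(35,1,37)
−g: reduced (well bottom): (35,1,37) with a≤c, −a<b≤a
flip sign back: reduced form of g is (-35,-1,-37)
reduced forms (-35, -1, -37) vs (-35, -1, -37) ⇒ equivalent

yes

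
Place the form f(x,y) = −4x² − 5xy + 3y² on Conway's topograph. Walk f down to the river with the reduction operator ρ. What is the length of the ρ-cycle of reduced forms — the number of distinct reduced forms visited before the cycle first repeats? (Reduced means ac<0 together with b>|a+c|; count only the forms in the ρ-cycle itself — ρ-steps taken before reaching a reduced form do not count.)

D = 73, ⌊√D⌋ = 8
descent: ρ → (3,5,-4)  [lands on river]
river: ρ → (-4,3,4)
river: ρ → (4,5,-3)
river: ρ → (-3,7,2)
river: ρ → (2,5,-6)
river: ρ → (-6,7,1)
river: ρ → (1,7,-6)
river: ρ → (-6,5,2)
river: ρ → (2,7,-3)
river: ρ → (-3,5,4)
river: ρ → (4,3,-4)
river: ρ → (-4,5,3)
river: ρ → (3,7,-2)
river: ρ → (-2,5,6)
river: ρ → (6,7,-1)
river: ρ → (-1,7,6)
river: ρ → (6,5,-2)
river: ρ → (-2,7,3)
ρ-cycle length = 18 (tail of 1 descent step not counted)

18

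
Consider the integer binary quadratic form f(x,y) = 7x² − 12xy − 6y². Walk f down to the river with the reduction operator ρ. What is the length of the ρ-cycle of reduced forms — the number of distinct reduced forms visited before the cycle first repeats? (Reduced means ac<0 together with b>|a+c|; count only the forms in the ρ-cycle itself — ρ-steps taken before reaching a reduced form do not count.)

D = 312, ⌊√D⌋ = 17
descent: ρ → (-6,12,7)  [lands on river]
river: ρ → (7,16,-2)
river: ρ → (-2,16,7)
river: ρ → (7,12,-6)
ρ-cycle length = 4 (tail of 1 descent step not counted)

4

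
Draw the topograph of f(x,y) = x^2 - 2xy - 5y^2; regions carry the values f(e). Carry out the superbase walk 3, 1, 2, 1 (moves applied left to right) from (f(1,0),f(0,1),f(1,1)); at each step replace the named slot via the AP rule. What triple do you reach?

start (1,-5,-6) = (f(1,0),f(0,1),f(1,1))
replace slot 3: 2·(1+(-5)) − (-6) = -2 → (1,-5,-2)
replace slot 1: 2·((-5)+(-2)) − 1 = -15 → (-15,-5,-2)
replace slot 2: 2·((-15)+(-2)) − (-5) = -29 → (-15,-29,-2)
replace slot 1: 2·((-29)+(-2)) − (-15) = -47 → (-47,-29,-2)

-47,-29,-2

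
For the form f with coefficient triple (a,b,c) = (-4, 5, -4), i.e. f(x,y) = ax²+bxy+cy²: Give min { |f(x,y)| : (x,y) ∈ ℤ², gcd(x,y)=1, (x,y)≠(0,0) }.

translate: b→3 (≡-5 mod 8), so (4,-5,4)→(4,3,3)
flip: (4,3,3)→(3,-3,4)
translate: b→3 (≡-3 mod 6), so (3,-3,4)→(3,3,4)
reduced (well bottom): (3,3,4) with a≤c, −a<b≤a
well minimum |f| = |-3| = 3 (negative-definite)

3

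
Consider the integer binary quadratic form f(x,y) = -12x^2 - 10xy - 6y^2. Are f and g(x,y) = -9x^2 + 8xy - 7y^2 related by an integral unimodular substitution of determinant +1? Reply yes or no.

D₁ = -188, D₂ = -188
f is negative-definite; reduce −f:
−f: flip: (12,10,6)→(6,-10,12)
−f: translate: b→2 (≡-10 mod 12), so (6,-10,12)→(6,2,8)
−f: reduced (well bottom): (6,2,8) with a≤c, −a<b≤a
flip sign back: reduced form of f is (-6,-2,-8)
g is negative-definite; reduce −g:
−g: flip: (9,-8,7)→(7,8,9)
−g: translate: b→-6 (≡8 mod 14), so (7,8,9)→(7,-6,8)
−g: reduced (well bottom): (7,-6,8) with a≤c, −a<b≤a
flip sign back: reduced form of g is (-7,6,-8)
reduced forms (-6, -2, -8) vs (-7, 6, -8) ⇒ inequivalent

no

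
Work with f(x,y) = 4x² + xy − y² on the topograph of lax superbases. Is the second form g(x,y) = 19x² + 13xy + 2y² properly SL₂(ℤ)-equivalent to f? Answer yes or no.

D₁ = 17, D₂ = 17
river cycle of f (length 6): (-1, 3, 2), (2, 1, -2), (-2, 3, 1), (1, 3, -2), (-2, 1, 2), (2, 3, -1)
river cycle of g (length 6): (2, 3, -1), (-1, 3, 2), (2, 1, -2), (-2, 3, 1), (1, 3, -2), (-2, 1, 2)
cycles coincide ⇒ equivalent

yes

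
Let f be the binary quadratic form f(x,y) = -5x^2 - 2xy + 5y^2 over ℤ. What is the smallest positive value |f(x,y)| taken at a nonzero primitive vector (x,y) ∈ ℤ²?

descent: ρ → (5,2,-5)  [lands on river]
river: ρ → (-5,8,2)
river: ρ → (2,8,-5)
river: ρ → (-5,2,5)
river: ρ → (5,8,-2)
river: ρ → (-2,8,5)
closes: descent 1, river 6
min |a| on river = 2

2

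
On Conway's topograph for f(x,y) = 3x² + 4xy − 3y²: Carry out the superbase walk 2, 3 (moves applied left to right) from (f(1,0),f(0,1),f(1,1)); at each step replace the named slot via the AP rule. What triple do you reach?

start (3,-3,4) = (f(1,0),f(0,1),f(1,1))
replace slot 2: 2·(3+4) − (-3) = 17 → (3,17,4)
replace slot 3: 2·(3+17) − 4 = 36 → (3,17,36)

3,17,36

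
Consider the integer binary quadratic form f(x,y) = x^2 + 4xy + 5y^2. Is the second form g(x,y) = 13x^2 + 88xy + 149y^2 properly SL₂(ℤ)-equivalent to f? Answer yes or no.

D₁ = -4, D₂ = -4
f: translate: b→0 (≡4 mod 2), so (1,4,5)→(1,0,1)
f: reduced (well bottom): (1,0,1) with a≤c, −a<b≤a
g: translate: b→10 (≡88 mod 26), so (13,88,149)→(13,10,2)
g: flip: (13,10,2)→(2,-10,13)
g: translate: b→2 (≡-10 mod 4), so (2,-10,13)→(2,2,1)
g: flip: (2,2,1)→(1,-2,2)
g: translate: b→0 (≡-2 mod 2), so (1,-2,2)→(1,0,1)
g: reduced (well bottom): (1,0,1) with a≤c, −a<b≤a
reduced forms (1, 0, 1) vs (1, 0, 1) ⇒ equivalent

yes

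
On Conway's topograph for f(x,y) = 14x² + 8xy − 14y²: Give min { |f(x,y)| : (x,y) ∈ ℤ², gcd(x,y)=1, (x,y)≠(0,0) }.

river: ρ → (-14,20,8)
river: ρ → (8,28,-2)
river: ρ → (-2,28,8)
river: ρ → (8,20,-14)
river: ρ → (-14,8,14)
river: ρ → (14,20,-8)
river: ρ → (-8,28,2)
river: ρ → (2,28,-8)
river: ρ → (-8,20,14)
river: ρ → (14,8,-14)
closes: descent 0, river 10
min |a| on river = 2

2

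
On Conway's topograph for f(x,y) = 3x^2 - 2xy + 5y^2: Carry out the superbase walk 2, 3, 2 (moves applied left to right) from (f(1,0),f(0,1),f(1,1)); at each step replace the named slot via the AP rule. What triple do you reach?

start (3,5,6) = (f(1,0),f(0,1),f(1,1))
replace slot 2: 2·(3+6) − 5 = 13 → (3,13,6)
replace slot 3: 2·(3+13) − 6 = 26 → (3,13,26)
replace slot 2: 2·(3+26) − 13 = 45 → (3,45,26)

3,45,26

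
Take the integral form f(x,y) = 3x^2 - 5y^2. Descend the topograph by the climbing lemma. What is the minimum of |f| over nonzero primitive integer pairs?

descent: ρ → (-5,0,3)
descent: ρ → (3,6,-2)  [lands on river]
river: ρ → (-2,6,3)
closes: descent 2, river 2
min |a| on river = 2

2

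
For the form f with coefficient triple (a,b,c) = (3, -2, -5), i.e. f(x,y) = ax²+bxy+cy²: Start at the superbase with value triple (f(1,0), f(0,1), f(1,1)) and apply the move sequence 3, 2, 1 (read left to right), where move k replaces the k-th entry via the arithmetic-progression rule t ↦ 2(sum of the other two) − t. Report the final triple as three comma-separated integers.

start (3,-5,-4) = (f(1,0),f(0,1),f(1,1))
replace slot 3: 2·(3+(-5)) − (-4) = 0 → (3,-5,0)
replace slot 2: 2·(3+0) − (-5) = 11 → (3,11,0)
replace slot 1: 2·(11+0) − 3 = 19 → (19,11,0)

19,11,0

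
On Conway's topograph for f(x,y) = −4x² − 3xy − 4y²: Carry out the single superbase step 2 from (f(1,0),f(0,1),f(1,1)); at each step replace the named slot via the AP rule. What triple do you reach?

start (-4,-4,-11) = (f(1,0),f(0,1),f(1,1))
replace slot 2: 2·((-4)+(-11)) − (-4) = -26 → (-4,-26,-11)

-4,-26,-11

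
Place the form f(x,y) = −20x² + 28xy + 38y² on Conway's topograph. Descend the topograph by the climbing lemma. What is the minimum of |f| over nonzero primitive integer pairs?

river: ρ → (38,48,-10)
river: ρ → (-10,52,28)
river: ρ → (28,60,-2)
river: ρ → (-2,60,28)
river: ρ → (28,52,-10)
river: ρ → (-10,48,38)
river: ρ → (38,28,-20)
river: ρ → (-20,52,14)
river: ρ → (14,60,-4)
river: ρ → (-4,60,14)
river: ρ → (14,52,-20)
river: ρ → (-20,28,38)
closes: descent 0, river 12
min |a| on river = 2

2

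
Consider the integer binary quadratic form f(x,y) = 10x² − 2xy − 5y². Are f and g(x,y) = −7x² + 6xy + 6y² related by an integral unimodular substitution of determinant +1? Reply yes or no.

D₁ = 204, D₂ = 204
river cycle of f (length 6): (-5, 12, 3), (3, 12, -5), (-5, 8, 7), (7, 6, -6), (-6, 6, 7), (7, 8, -5)
river cycle of g (length 6): (6, 6, -7), (-7, 8, 5), (5, 12, -3), (-3, 12, 5), (5, 8, -7), (-7, 6, 6)
cycles differ ⇒ inequivalent

no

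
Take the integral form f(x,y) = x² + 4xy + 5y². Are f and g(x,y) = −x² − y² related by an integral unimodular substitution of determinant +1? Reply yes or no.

D₁ = -4, D₂ = -4
f: translate: b→0 (≡4 mod 2), so (1,4,5)→(1,0,1)
f: reduced (well bottom): (1,0,1) with a≤c, −a<b≤a
g is negative-definite; reduce −g:
−g: reduced (well bottom): (1,0,1) with a≤c, −a<b≤a
flip sign back: reduced form of g is (-1,0,-1)
reduced forms (1, 0, 1) vs (-1, 0, -1) ⇒ inequivalent

no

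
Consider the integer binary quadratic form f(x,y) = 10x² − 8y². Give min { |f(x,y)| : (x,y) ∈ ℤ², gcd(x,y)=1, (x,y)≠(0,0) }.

descent: ρ → (-8,16,2)  [lands on river]
river: ρ → (2,16,-8)
closes: descent 1, river 2
min |a| on river = 2

2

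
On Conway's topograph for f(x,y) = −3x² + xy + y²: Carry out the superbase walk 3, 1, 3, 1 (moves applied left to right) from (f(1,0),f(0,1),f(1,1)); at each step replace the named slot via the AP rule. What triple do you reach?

start (-3,1,-1) = (f(1,0),f(0,1),f(1,1))
replace slot 3: 2·((-3)+1) − (-1) = -3 → (-3,1,-3)
replace slot 1: 2·(1+(-3)) − (-3) = -1 → (-1,1,-3)
replace slot 3: 2·((-1)+1) − (-3) = 3 → (-1,1,3)
replace slot 1: 2·(1+3) − (-1) = 9 → (9,1,3)

9,1,3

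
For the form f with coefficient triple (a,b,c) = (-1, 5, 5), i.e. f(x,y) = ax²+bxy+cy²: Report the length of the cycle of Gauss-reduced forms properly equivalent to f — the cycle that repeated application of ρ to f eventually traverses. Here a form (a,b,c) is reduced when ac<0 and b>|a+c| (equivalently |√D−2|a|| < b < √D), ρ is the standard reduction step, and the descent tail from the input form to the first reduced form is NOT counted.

D = 45, ⌊√D⌋ = 6
river: ρ → (5,5,-1)
river: ρ → (-1,5,5)
ρ-cycle length = 2 (tail of 0 descent steps not counted)

2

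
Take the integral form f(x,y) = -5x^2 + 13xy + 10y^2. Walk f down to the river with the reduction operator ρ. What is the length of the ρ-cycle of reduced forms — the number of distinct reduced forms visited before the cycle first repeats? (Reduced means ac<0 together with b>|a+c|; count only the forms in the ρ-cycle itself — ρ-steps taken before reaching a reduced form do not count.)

D = 369, ⌊√D⌋ = 19
river: ρ → (10,7,-8)
river: ρ → (-8,9,9)
river: ρ → (9,9,-8)
river: ρ → (-8,7,10)
river: ρ → (10,13,-5)
river: ρ → (-5,17,4)
river: ρ → (4,15,-9)
river: ρ → (-9,3,10)
river: ρ → (10,17,-2)
river: ρ → (-2,19,1)
river: ρ → (1,19,-2)
river: ρ → (-2,17,10)
river: ρ → (10,3,-9)
river: ρ → (-9,15,4)
river: ρ → (4,17,-5)
river: ρ → (-5,13,10)
ρ-cycle length = 16 (tail of 0 descent steps not counted)

16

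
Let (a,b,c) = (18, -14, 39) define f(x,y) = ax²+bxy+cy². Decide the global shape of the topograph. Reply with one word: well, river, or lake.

D = b²−4ac = (-14)² − 4·18·39 = -2612
D < 0 ⇒ definite ⇒ every region one sign ⇒ single well

well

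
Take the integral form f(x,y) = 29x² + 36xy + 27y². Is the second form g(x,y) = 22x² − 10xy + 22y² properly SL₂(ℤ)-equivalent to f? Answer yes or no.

D₁ = -1836, D₂ = -1836
f: translate: b→-22 (≡36 mod 58), so (29,36,27)→(29,-22,20)
f: flip: (29,-22,20)→(20,22,29)
f: translate: b→-18 (≡22 mod 40), so (20,22,29)→(20,-18,27)
f: reduced (well bottom): (20,-18,27) with a≤c, −a<b≤a
g: flip: (22,-10,22)→(22,10,22)
g: reduced (well bottom): (22,10,22) with a≤c, −a<b≤a
reduced forms (20, -18, 27) vs (22, 10, 22) ⇒ inequivalent

no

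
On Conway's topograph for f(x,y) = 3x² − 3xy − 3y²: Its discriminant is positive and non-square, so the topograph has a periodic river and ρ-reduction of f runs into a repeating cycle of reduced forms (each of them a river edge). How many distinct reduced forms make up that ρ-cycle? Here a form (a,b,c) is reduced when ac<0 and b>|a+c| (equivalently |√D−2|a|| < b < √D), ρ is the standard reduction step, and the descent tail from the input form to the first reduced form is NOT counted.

D = 45, ⌊√D⌋ = 6
descent: ρ → (-3,3,3)  [lands on river]
river: ρ → (3,3,-3)
ρ-cycle length = 2 (tail of 1 descent step not counted)

2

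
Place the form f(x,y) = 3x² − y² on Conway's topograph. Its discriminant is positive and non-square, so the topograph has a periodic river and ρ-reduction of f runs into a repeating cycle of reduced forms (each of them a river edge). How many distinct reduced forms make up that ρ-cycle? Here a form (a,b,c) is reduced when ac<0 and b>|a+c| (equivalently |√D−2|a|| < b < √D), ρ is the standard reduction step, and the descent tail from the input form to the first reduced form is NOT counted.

D = 12, ⌊√D⌋ = 3
descent: ρ → (-1,2,2)  [lands on river]
river: ρ → (2,2,-1)
ρ-cycle length = 2 (tail of 1 descent step not counted)

2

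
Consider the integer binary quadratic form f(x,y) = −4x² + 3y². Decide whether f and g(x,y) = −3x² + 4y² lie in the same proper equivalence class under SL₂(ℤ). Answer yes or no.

D₁ = 48, D₂ = 48
river cycle of f (length 2): (3, 6, -1), (-1, 6, 3)
river cycle of g (length 2): (-3, 6, 1), (1, 6, -3)
cycles differ ⇒ inequivalent

no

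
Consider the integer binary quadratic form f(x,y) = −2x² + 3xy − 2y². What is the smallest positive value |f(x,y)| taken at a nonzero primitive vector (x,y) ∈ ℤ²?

translate: b→1 (≡-3 mod 4), so (2,-3,2)→(2,1,1)
flip: (2,1,1)→(1,-1,2)
translate: b→1 (≡-1 mod 2), so (1,-1,2)→(1,1,2)
reduced (well bottom): (1,1,2) with a≤c, −a<b≤a
well minimum |f| = |-1| = 1 (negative-definite)

1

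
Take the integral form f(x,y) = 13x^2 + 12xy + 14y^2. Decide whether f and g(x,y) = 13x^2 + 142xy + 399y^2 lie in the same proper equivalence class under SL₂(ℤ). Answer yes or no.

D₁ = -584, D₂ = -584
f: reduced (well bottom): (13,12,14) with a≤c, −a<b≤a
g: translate: b→12 (≡142 mod 26), so (13,142,399)→(13,12,14)
g: reduced (well bottom): (13,12,14) with a≤c, −a<b≤a
reduced forms (13, 12, 14) vs (13, 12, 14) ⇒ equivalent

yes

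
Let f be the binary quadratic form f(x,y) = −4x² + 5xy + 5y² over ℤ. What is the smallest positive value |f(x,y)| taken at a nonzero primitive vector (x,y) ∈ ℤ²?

river: ρ → (5,5,-4)
river: ρ → (-4,3,6)
river: ρ → (6,9,-1)
river: ρ → (-1,9,6)
river: ρ → (6,3,-4)
river: ρ → (-4,5,5)
closes: descent 0, river 6
min |a| on river = 1

1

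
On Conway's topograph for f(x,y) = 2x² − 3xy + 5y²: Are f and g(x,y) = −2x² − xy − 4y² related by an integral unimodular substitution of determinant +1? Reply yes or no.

D₁ = -31, D₂ = -31
f: translate: b→1 (≡-3 mod 4), so (2,-3,5)→(2,1,4)
f: reduced (well bottom): (2,1,4) with a≤c, −a<b≤a
g is negative-definite; reduce −g:
−g: reduced (well bottom): (2,1,4) with a≤c, −a<b≤a
flip sign back: reduced form of g is (-2,-1,-4)
reduced forms (2, 1, 4) vs (-2, -1, -4) ⇒ inequivalent

no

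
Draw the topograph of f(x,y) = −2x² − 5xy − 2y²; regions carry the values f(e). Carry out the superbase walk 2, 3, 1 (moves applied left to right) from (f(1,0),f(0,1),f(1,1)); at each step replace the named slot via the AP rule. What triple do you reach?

start (-2,-2,-9) = (f(1,0),f(0,1),f(1,1))
replace slot 2: 2·((-2)+(-9)) − (-2) = -20 → (-2,-20,-9)
replace slot 3: 2·((-2)+(-20)) − (-9) = -35 → (-2,-20,-35)
replace slot 1: 2·((-20)+(-35)) − (-2) = -108 → (-108,-20,-35)

-108,-20,-35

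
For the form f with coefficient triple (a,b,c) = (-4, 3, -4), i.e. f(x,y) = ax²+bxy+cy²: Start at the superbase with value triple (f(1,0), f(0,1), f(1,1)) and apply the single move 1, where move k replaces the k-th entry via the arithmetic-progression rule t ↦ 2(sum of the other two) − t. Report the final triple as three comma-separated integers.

start (-4,-4,-5) = (f(1,0),f(0,1),f(1,1))
replace slot 1: 2·((-4)+(-5)) − (-4) = -14 → (-14,-4,-5)

-14,-4,-5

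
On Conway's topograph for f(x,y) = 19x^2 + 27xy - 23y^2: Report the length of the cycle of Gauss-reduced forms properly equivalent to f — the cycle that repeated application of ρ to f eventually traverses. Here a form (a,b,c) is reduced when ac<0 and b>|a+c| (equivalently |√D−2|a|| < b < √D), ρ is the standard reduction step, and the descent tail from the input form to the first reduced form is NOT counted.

D = 2477, ⌊√D⌋ = 49
river: ρ → (-23,19,23)
river: ρ → (23,27,-19)
river: ρ → (-19,49,1)
river: ρ → (1,49,-19)
river: ρ → (-19,27,23)
river: ρ → (23,19,-23)
river: ρ → (-23,27,19)
river: ρ → (19,49,-1)
river: ρ → (-1,49,19)
river: ρ → (19,27,-23)
ρ-cycle length = 10 (tail of 0 descent steps not counted)

10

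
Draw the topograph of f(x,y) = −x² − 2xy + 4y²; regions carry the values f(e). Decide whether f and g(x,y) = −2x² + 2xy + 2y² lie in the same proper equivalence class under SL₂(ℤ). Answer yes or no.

D₁ = 20, D₂ = 20
river cycle of f (length 2): (-1, 4, 1), (1, 4, -1)
river cycle of g (length 2): (2, 2, -2), (-2, 2, 2)
cycles differ ⇒ inequivalent

no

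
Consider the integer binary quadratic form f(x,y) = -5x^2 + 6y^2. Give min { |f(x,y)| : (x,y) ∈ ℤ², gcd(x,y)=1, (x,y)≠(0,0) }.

descent: ρ → (6,0,-5)
descent: ρ → (-5,10,1)  [lands on river]
river: ρ → (1,10,-5)
closes: descent 2, river 2
min |a| on river = 1

1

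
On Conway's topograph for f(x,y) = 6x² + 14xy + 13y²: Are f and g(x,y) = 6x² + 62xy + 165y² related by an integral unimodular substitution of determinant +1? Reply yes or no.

D₁ = -116, D₂ = -116
f: translate: b→2 (≡14 mod 12), so (6,14,13)→(6,2,5)
f: flip: (6,2,5)→(5,-2,6)
f: reduced (well bottom): (5,-2,6) with a≤c, −a<b≤a
g: translate: b→2 (≡62 mod 12), so (6,62,165)→(6,2,5)
g: flip: (6,2,5)→(5,-2,6)
g: reduced (well bottom): (5,-2,6) with a≤c, −a<b≤a
reduced forms (5, -2, 6) vs (5, -2, 6) ⇒ equivalent

yes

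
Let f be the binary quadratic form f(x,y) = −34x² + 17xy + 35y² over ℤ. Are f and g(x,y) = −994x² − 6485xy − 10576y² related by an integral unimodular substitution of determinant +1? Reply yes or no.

D₁ = 5049, D₂ = 5049
river cycle of f (length 34): (35, 53, -16), (-16, 43, 50), (50, 57, -9), (-9, 69, 8), (8, 59, -49), (-49, 39, 18), (18, 69, -4), (-4, 67, 35), (35, 3, -36), (-36, 69, 2), … (24 more)
river cycle of g (length 34): (18, 51, -34), (-34, 17, 35), (35, 53, -16), (-16, 43, 50), (50, 57, -9), (-9, 69, 8), (8, 59, -49), (-49, 39, 18), (18, 69, -4), (-4, 67, 35), … (24 more)
cycles coincide ⇒ equivalent

yes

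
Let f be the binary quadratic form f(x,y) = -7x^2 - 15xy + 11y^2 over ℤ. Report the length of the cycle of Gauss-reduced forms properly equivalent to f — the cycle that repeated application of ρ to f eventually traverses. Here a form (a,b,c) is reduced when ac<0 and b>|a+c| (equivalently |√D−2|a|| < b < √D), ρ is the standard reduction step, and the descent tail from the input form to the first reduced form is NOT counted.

D = 533, ⌊√D⌋ = 23
descent: ρ → (11,15,-7)  [lands on river]
river: ρ → (-7,13,13)
river: ρ → (13,13,-7)
river: ρ → (-7,15,11)
river: ρ → (11,7,-11)
river: ρ → (-11,15,7)
river: ρ → (7,13,-13)
river: ρ → (-13,13,7)
river: ρ → (7,15,-11)
river: ρ → (-11,7,11)
ρ-cycle length = 10 (tail of 1 descent step not counted)

10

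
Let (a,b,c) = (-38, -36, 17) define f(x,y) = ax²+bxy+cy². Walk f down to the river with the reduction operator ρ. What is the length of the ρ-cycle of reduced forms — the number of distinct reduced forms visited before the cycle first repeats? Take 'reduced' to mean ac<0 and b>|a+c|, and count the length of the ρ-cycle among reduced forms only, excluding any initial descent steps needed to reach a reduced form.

D = 3880, ⌊√D⌋ = 62
descent: ρ → (17,36,-38)  [lands on river]
river: ρ → (-38,40,15)
river: ρ → (15,50,-23)
river: ρ → (-23,42,23)
river: ρ → (23,50,-15)
river: ρ → (-15,40,38)
river: ρ → (38,36,-17)
river: ρ → (-17,32,42)
river: ρ → (42,52,-7)
river: ρ → (-7,60,10)
river: ρ → (10,60,-7)
river: ρ → (-7,52,42)
river: ρ → (42,32,-17)
river: ρ → (-17,36,38)
river: ρ → (38,40,-15)
river: ρ → (-15,50,23)
river: ρ → (23,42,-23)
river: ρ → (-23,50,15)
river: ρ → (15,40,-38)
river: ρ → (-38,36,17)
river: ρ → (17,32,-42)
river: ρ → (-42,52,7)
river: ρ → (7,60,-10)
river: ρ → (-10,60,7)
river: ρ → (7,52,-42)
river: ρ → (-42,32,17)
ρ-cycle length = 26 (tail of 1 descent step not counted)

26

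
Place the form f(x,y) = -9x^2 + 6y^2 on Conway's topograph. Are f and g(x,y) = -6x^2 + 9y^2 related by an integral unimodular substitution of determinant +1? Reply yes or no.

D₁ = 216, D₂ = 216
river cycle of f (length 2): (6, 12, -3), (-3, 12, 6)
river cycle of g (length 2): (-6, 12, 3), (3, 12, -6)
cycles differ ⇒ inequivalent

no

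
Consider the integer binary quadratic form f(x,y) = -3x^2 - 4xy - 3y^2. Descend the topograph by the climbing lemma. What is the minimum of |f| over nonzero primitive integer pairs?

translate: b→-2 (≡4 mod 6), so (3,4,3)→(3,-2,2)
flip: (3,-2,2)→(2,2,3)
reduced (well bottom): (2,2,3) with a≤c, −a<b≤a
well minimum |f| = |-2| = 2 (negative-definite)

2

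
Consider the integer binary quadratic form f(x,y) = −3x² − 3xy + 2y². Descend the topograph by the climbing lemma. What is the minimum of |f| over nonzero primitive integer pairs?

descent: ρ → (2,3,-3)  [lands on river]
river: ρ → (-3,3,2)
river: ρ → (2,5,-1)
river: ρ → (-1,5,2)
closes: descent 1, river 4
min |a| on river = 1

1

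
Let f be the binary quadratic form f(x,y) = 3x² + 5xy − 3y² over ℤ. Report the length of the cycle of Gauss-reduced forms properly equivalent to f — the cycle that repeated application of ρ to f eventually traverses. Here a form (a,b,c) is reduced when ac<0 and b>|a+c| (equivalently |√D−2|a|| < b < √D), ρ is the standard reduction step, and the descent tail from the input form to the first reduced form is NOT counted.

D = 61, ⌊√D⌋ = 7
river: ρ → (-3,7,1)
river: ρ → (1,7,-3)
river: ρ → (-3,5,3)
river: ρ → (3,7,-1)
river: ρ → (-1,7,3)
river: ρ → (3,5,-3)
ρ-cycle length = 6 (tail of 0 descent steps not counted)

6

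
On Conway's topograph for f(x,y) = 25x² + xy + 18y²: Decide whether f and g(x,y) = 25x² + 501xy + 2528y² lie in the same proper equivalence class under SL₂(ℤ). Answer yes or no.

D₁ = -1799, D₂ = -1799
f: flip: (25,1,18)→(18,-1,25)
f: reduced (well bottom): (18,-1,25) with a≤c, −a<b≤a
g: translate: b→1 (≡501 mod 50), so (25,501,2528)→(25,1,18)
g: flip: (25,1,18)→(18,-1,25)
g: reduced (well bottom): (18,-1,25) with a≤c, −a<b≤a
reduced forms (18, -1, 25) vs (18, -1, 25) ⇒ equivalent

yes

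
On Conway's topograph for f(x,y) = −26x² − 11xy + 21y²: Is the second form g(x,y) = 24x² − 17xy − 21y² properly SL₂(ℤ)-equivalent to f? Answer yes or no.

D₁ = 2305, D₂ = 2305
river cycle of f (length 10): (21, 11, -26), (-26, 41, 6), (6, 43, -19), (-19, 33, 16), (16, 31, -21), (-21, 11, 26), (26, 41, -6), (-6, 43, 19), (19, 33, -16), (-16, 31, 21)
river cycle of g (length 14): (-21, 17, 24), (24, 31, -14), (-14, 25, 30), (30, 35, -9), (-9, 37, 26), (26, 15, -20), (-20, 25, 21), (21, 17, -24), (-24, 31, 14), (14, 25, -30), … (4 more)
cycles differ ⇒ inequivalent

no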